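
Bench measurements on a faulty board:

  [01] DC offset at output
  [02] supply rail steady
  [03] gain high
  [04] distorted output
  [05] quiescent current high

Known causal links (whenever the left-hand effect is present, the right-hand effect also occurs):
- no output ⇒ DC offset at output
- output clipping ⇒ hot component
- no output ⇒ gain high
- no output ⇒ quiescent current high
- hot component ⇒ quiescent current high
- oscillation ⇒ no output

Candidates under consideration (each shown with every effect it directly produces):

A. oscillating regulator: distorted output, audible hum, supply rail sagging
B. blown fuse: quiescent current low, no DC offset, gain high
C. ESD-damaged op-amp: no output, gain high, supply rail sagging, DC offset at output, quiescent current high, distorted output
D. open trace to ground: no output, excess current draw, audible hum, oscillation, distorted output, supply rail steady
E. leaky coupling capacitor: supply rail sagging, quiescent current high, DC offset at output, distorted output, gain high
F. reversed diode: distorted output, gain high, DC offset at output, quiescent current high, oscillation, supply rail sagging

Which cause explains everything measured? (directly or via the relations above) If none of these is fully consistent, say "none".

Per-candidate check:
(A) oscillating regulator — fails on DC offset at output, supply rail steady, gain high, quiescent current high (predicts supply rail sagging, not supply rail steady)
(B) blown fuse — fails on DC offset at output, supply rail steady, distorted output, quiescent current high (predicts no DC offset, not DC offset at output; predicts quiescent current low, not quiescent current high)
(C) ESD-damaged op-amp — DC offset at output ✓; supply rail steady ✗; gain high ✓; distorted output ✓; quiescent current high ✓
(D) open trace to ground — accounts for every observation (DC offset at output via no output → DC offset at output)
(E) leaky coupling capacitor — fails on supply rail steady (predicts supply rail sagging, not supply rail steady)
(F) reversed diode — fails on supply rail steady (predicts supply rail sagging, not supply rail steady)
(D) is the only candidate with no mismatches.

D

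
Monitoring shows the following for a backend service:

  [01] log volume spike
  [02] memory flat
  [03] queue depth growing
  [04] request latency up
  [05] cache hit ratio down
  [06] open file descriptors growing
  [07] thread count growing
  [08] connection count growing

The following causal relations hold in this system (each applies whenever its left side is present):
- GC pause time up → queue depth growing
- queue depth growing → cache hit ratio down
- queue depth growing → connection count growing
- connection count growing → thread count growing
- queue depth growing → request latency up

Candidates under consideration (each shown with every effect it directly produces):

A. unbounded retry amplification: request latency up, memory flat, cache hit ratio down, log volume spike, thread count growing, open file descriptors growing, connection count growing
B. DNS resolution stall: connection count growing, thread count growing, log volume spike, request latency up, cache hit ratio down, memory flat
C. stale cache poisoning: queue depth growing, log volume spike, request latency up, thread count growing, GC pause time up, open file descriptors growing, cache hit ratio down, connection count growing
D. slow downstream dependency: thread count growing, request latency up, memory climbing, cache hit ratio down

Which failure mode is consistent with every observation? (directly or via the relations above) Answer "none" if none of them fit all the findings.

Per-candidate check:
(A) unbounded retry amplification — log volume spike ✓; memory flat ✓; queue depth growing ✗; request latency up ✓; cache hit ratio down ✓; open file descriptors growing ✓; thread count growing ✓; connection count growing ✓
(B) DNS resolution stall — log volume spike ✓; memory flat ✓; queue depth growing ✗; request latency up ✓; cache hit ratio down ✓; open file descriptors growing ✗; thread count growing ✓; connection count growing ✓
(C) stale cache poisoning — log volume spike ✓; memory flat ✗; queue depth growing ✓; request latency up ✓; cache hit ratio down ✓; open file descriptors growing ✓; thread count growing ✓; connection count growing ✓
(D) slow downstream dependency — fails on log volume spike, memory flat, queue depth growing, open file descriptors growing, connection count growing (predicts memory climbing, not memory flat)
No candidate is consistent with all observations.

none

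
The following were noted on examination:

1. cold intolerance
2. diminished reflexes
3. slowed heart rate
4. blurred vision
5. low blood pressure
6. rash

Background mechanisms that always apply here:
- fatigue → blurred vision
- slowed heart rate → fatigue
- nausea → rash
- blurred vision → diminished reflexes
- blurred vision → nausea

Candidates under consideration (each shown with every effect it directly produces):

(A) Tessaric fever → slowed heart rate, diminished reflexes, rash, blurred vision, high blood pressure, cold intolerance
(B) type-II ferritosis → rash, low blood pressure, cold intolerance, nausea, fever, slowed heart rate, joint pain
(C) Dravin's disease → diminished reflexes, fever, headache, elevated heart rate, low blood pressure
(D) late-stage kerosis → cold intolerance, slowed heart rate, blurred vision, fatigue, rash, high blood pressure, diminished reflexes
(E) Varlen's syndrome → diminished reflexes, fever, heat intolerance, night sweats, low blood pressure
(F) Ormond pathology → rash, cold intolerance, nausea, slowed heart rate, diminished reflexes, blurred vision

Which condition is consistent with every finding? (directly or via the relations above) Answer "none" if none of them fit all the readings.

B

Checking each candidate against the observations:
(A) Tessaric fever — fails on low blood pressure (predicts high blood pressure, not low blood pressure)
(B) type-II ferritosis — cold intolerance yes; diminished reflexes yes (through slowed heart rate → fatigue → blurred vision → diminished reflexes); slowed heart rate yes; blurred vision yes (through slowed heart rate → fatigue → blurred vision); low blood pressure yes; rash yes
(C) Dravin's disease — fails on cold intolerance, slowed heart rate, blurred vision, rash (predicts elevated heart rate, not slowed heart rate)
(D) late-stage kerosis — cold intolerance yes; diminished reflexes yes; slowed heart rate yes; blurred vision yes; low blood pressure NO; rash yes
(E) Varlen's syndrome — cold intolerance NO; diminished reflexes yes; slowed heart rate NO; blurred vision NO; low blood pressure yes; rash NO
(F) Ormond pathology — cold intolerance yes; diminished reflexes yes; slowed heart rate yes; blurred vision yes; low blood pressure NO; rash yes
Only (B) is consistent with every observation.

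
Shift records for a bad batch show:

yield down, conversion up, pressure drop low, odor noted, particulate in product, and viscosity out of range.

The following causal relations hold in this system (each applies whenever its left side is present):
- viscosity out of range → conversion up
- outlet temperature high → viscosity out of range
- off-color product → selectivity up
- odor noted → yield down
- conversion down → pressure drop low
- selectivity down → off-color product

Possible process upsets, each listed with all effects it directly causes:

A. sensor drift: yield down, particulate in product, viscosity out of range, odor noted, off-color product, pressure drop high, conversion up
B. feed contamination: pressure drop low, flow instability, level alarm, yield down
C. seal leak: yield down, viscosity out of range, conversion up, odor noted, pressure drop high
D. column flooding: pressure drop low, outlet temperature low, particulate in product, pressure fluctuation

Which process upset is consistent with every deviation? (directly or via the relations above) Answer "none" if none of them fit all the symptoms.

none

For each candidate, compare predicted effects to what was observed:
(A) sensor drift — fails on pressure drop low (predicts pressure drop high, not pressure drop low)
(B) feed contamination — does not account for conversion up, odor noted, particulate in product, viscosity out of range
(C) seal leak — fails on pressure drop low, particulate in product (predicts pressure drop high, not pressure drop low)
(D) column flooding — yield down NO; conversion up NO; pressure drop low yes; odor noted NO; particulate in product yes; viscosity out of range NO
None of the listed candidates fits everything.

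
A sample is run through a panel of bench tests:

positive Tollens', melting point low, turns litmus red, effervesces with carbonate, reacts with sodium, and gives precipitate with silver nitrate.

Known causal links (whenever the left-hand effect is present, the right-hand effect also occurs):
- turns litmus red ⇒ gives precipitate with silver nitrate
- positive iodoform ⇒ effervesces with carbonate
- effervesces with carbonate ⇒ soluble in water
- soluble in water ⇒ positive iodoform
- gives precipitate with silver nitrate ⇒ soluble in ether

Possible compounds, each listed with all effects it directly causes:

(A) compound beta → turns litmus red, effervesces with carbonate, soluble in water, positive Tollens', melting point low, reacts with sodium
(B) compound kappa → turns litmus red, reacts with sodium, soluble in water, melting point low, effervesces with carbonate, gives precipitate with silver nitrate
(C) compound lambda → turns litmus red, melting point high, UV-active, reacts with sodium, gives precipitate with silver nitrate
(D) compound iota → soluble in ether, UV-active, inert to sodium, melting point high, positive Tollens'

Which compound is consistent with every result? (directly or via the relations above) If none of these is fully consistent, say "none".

For each candidate, compare predicted effects to what was observed:
(A) compound beta — positive Tollens' ✓; melting point low ✓; turns litmus red ✓; effervesces with carbonate ✓; reacts with sodium ✓; gives precipitate with silver nitrate ✓ (through turns litmus red → gives precipitate with silver nitrate)
(B) compound kappa — positive Tollens' ✗; melting point low ✓; turns litmus red ✓; effervesces with carbonate ✓; reacts with sodium ✓; gives precipitate with silver nitrate ✓
(C) compound lambda — positive Tollens' ✗; melting point low ✗; turns litmus red ✓; effervesces with carbonate ✗; reacts with sodium ✓; gives precipitate with silver nitrate ✓
(D) compound iota — positive Tollens' ✓; melting point low ✗; turns litmus red ✗; effervesces with carbonate ✗; reacts with sodium ✗; gives precipitate with silver nitrate ✗
(A) is the only candidate with no mismatches.

A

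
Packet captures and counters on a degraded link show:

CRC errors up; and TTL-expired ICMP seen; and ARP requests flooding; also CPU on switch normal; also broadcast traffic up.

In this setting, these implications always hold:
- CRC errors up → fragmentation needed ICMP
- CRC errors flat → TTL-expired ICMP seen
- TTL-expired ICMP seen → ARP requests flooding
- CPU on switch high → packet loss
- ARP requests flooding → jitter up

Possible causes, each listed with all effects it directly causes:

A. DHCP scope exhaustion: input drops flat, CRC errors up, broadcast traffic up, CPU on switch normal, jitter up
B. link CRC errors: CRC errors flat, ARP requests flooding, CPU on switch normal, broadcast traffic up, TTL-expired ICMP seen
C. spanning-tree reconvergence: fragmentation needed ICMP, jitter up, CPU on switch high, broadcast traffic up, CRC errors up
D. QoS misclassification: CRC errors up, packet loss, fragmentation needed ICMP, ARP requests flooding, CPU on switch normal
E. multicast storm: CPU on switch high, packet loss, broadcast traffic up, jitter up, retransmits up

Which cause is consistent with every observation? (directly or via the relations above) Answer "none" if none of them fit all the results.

For each candidate, compare predicted effects to what was observed:
(A) DHCP scope exhaustion — CRC errors up yes; TTL-expired ICMP seen NO; ARP requests flooding NO; CPU on switch normal yes; broadcast traffic up yes
(B) link CRC errors — fails on CRC errors up (predicts CRC errors flat, not CRC errors up)
(C) spanning-tree reconvergence — CRC errors up yes; TTL-expired ICMP seen NO; ARP requests flooding NO; CPU on switch normal NO; broadcast traffic up yes
(D) QoS misclassification — CRC errors up yes; TTL-expired ICMP seen NO; ARP requests flooding yes; CPU on switch normal yes; broadcast traffic up NO
(E) multicast storm — fails on CRC errors up, TTL-expired ICMP seen, ARP requests flooding, CPU on switch normal (predicts CPU on switch high, not CPU on switch normal)
Every candidate fails on at least one observation.

none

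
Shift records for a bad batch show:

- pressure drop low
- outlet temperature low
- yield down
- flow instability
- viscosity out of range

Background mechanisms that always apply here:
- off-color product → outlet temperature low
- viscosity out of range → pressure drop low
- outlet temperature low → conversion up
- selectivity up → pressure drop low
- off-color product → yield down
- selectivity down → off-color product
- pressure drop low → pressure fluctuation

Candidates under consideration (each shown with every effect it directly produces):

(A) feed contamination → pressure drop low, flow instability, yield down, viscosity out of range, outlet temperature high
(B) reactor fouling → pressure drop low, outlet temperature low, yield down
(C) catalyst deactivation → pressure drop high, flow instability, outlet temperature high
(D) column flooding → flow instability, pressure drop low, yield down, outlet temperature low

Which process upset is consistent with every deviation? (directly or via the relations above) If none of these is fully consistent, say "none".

Testing each hypothesis:
(A) feed contamination — pressure drop low +; outlet temperature low -; yield down +; flow instability +; viscosity out of range +
(B) reactor fouling — pressure drop low +; outlet temperature low +; yield down +; flow instability -; viscosity out of range -
(C) catalyst deactivation — pressure drop low -; outlet temperature low -; yield down -; flow instability +; viscosity out of range -
(D) column flooding — pressure drop low +; outlet temperature low +; yield down +; flow instability +; viscosity out of range -
No candidate is consistent with all observations.

none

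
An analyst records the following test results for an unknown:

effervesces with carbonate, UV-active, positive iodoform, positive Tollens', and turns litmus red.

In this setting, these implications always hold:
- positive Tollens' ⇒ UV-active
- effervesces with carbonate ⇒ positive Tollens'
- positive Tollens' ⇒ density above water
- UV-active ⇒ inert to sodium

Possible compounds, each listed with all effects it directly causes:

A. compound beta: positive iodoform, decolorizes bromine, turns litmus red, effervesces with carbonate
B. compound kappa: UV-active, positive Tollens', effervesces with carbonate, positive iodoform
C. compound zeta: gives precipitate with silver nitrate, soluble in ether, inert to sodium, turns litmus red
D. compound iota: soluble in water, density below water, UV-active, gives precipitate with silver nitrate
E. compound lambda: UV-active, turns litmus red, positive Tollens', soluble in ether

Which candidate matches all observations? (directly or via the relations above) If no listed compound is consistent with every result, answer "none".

Per-candidate check:
(A) compound beta — accounts for every observation (UV-active via effervesces with carbonate → positive Tollens' → UV-active)
(B) compound kappa — does not account for turns litmus red
(C) compound zeta — effervesces with carbonate miss; UV-active miss; positive iodoform miss; positive Tollens' miss; turns litmus red match
(D) compound iota — effervesces with carbonate miss; UV-active match; positive iodoform miss; positive Tollens' miss; turns litmus red miss
(E) compound lambda — does not account for effervesces with carbonate, positive iodoform
Only (A) is consistent with every observation.

A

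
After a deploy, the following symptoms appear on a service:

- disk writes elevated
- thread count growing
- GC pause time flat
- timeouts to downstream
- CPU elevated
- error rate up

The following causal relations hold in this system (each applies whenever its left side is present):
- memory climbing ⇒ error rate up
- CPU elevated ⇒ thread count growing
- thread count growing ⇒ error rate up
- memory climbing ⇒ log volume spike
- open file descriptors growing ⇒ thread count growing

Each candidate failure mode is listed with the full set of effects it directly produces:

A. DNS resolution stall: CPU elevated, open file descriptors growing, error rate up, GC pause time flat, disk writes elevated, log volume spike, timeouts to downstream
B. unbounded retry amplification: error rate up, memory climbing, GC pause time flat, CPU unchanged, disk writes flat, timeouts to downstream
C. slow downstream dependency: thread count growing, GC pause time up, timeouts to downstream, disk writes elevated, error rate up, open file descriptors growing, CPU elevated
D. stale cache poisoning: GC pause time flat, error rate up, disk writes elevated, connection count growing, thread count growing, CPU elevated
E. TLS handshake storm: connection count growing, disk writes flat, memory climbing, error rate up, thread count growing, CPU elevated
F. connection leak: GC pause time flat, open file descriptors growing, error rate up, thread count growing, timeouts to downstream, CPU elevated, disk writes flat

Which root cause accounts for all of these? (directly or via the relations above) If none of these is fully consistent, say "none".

A

For each candidate, compare predicted effects to what was observed:
(A) DNS resolution stall — disk writes elevated match; thread count growing match (through open file descriptors growing → thread count growing); GC pause time flat match; timeouts to downstream match; CPU elevated match; error rate up match
(B) unbounded retry amplification — fails on disk writes elevated, thread count growing, CPU elevated (predicts disk writes flat, not disk writes elevated; predicts CPU unchanged, not CPU elevated)
(C) slow downstream dependency — fails on GC pause time flat (predicts GC pause time up, not GC pause time flat)
(D) stale cache poisoning — disk writes elevated match; thread count growing match; GC pause time flat match; timeouts to downstream miss; CPU elevated match; error rate up match
(E) TLS handshake storm — fails on disk writes elevated, GC pause time flat, timeouts to downstream (predicts disk writes flat, not disk writes elevated)
(F) connection leak — fails on disk writes elevated (predicts disk writes flat, not disk writes elevated)
(A) alone accounts for all the evidence.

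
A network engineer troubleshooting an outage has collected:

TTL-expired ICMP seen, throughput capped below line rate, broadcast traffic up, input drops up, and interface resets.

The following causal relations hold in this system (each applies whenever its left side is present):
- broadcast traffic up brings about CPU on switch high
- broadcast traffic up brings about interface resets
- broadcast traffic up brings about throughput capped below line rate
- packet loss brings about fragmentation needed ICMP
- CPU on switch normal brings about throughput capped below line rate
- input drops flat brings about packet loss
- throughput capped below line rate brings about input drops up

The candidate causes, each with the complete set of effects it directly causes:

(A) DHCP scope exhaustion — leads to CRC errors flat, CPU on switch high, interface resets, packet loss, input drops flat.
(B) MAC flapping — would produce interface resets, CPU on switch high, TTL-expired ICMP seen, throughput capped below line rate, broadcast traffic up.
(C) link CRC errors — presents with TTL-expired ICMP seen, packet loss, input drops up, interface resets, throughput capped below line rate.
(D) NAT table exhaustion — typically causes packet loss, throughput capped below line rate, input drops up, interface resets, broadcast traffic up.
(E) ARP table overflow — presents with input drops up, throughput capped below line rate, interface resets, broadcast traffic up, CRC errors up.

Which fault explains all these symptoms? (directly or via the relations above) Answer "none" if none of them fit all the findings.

For each candidate, compare predicted effects to what was observed:
(A) DHCP scope exhaustion — fails on TTL-expired ICMP seen, throughput capped below line rate, broadcast traffic up, input drops up (predicts input drops flat, not input drops up)
(B) MAC flapping — TTL-expired ICMP seen match; throughput capped below line rate match; broadcast traffic up match; input drops up match (through throughput capped below line rate → input drops up); interface resets match
(C) link CRC errors — TTL-expired ICMP seen match; throughput capped below line rate match; broadcast traffic up miss; input drops up match; interface resets match
(D) NAT table exhaustion — does not account for TTL-expired ICMP seen
(E) ARP table overflow — TTL-expired ICMP seen miss; throughput capped below line rate match; broadcast traffic up match; input drops up match; interface resets match
(B) alone accounts for all the evidence.

B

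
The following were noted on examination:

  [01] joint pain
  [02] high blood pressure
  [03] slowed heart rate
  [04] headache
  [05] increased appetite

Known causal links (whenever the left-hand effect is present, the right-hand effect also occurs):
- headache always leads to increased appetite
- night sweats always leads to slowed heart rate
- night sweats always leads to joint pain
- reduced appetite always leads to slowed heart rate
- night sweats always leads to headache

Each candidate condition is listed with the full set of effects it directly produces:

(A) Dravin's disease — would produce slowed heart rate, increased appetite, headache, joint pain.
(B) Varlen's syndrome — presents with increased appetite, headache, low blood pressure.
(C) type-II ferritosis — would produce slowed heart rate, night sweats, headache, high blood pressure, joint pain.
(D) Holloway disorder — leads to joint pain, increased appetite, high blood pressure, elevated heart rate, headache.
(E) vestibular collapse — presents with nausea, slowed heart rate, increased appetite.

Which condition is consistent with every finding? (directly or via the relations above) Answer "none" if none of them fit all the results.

Per-candidate check:
(A) Dravin's disease — joint pain ✓; high blood pressure ✗; slowed heart rate ✓; headache ✓; increased appetite ✓
(B) Varlen's syndrome — joint pain ✗; high blood pressure ✗; slowed heart rate ✗; headache ✓; increased appetite ✓
(C) type-II ferritosis — accounts for every observation (increased appetite through headache → increased appetite)
(D) Holloway disorder — fails on slowed heart rate (predicts elevated heart rate, not slowed heart rate)
(E) vestibular collapse — joint pain ✗; high blood pressure ✗; slowed heart rate ✓; headache ✗; increased appetite ✓
(C) alone accounts for all the evidence.

C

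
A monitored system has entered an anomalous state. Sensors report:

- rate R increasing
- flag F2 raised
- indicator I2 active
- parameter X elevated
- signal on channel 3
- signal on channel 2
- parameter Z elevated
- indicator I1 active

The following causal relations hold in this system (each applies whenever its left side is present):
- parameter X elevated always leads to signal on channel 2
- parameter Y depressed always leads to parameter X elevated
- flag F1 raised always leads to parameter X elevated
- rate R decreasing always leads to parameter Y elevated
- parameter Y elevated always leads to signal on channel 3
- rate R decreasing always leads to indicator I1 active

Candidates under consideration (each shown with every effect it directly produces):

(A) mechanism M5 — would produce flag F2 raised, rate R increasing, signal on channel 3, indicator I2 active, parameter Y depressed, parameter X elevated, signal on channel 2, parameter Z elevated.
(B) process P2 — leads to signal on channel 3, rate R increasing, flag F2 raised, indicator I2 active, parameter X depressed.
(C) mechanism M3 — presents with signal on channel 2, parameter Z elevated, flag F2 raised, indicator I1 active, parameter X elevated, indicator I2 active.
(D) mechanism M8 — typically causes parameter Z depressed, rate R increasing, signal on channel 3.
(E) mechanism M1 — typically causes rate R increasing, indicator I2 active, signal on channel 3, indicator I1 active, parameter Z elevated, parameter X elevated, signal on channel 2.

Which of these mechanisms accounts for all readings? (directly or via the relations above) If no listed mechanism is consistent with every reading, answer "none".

Checking each candidate against the observations:
(A) mechanism M5 — rate R increasing +; flag F2 raised +; indicator I2 active +; parameter X elevated +; signal on channel 3 +; signal on channel 2 +; parameter Z elevated +; indicator I1 active -
(B) process P2 — rate R increasing +; flag F2 raised +; indicator I2 active +; parameter X elevated -; signal on channel 3 +; signal on channel 2 -; parameter Z elevated -; indicator I1 active -
(C) mechanism M3 — does not account for rate R increasing, signal on channel 3
(D) mechanism M8 — rate R increasing +; flag F2 raised -; indicator I2 active -; parameter X elevated -; signal on channel 3 +; signal on channel 2 -; parameter Z elevated -; indicator I1 active -
(E) mechanism M1 — does not account for flag F2 raised
Every candidate fails on at least one observation.

none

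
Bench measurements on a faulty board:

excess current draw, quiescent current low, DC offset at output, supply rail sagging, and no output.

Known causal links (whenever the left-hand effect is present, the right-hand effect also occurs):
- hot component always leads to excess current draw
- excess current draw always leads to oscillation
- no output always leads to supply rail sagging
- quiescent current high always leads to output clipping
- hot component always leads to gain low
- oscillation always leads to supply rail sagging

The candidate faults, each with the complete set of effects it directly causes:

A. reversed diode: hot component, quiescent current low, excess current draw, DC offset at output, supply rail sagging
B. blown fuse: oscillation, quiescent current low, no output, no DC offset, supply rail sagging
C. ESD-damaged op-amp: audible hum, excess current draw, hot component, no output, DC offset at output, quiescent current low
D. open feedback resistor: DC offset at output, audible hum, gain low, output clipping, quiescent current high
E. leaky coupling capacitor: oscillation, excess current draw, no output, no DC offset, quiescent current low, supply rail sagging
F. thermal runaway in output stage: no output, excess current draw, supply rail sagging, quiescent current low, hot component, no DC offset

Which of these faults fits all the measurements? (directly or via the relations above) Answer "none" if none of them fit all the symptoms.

C

Per-candidate check:
(A) reversed diode — excess current draw +; quiescent current low +; DC offset at output +; supply rail sagging +; no output -
(B) blown fuse — fails on excess current draw, DC offset at output (predicts no DC offset, not DC offset at output)
(C) ESD-damaged op-amp — excess current draw +; quiescent current low +; DC offset at output +; supply rail sagging + (through no output → supply rail sagging); no output +
(D) open feedback resistor — excess current draw -; quiescent current low -; DC offset at output +; supply rail sagging -; no output -
(E) leaky coupling capacitor — excess current draw +; quiescent current low +; DC offset at output -; supply rail sagging +; no output +
(F) thermal runaway in output stage — excess current draw +; quiescent current low +; DC offset at output -; supply rail sagging +; no output +
(C) alone accounts for all the evidence.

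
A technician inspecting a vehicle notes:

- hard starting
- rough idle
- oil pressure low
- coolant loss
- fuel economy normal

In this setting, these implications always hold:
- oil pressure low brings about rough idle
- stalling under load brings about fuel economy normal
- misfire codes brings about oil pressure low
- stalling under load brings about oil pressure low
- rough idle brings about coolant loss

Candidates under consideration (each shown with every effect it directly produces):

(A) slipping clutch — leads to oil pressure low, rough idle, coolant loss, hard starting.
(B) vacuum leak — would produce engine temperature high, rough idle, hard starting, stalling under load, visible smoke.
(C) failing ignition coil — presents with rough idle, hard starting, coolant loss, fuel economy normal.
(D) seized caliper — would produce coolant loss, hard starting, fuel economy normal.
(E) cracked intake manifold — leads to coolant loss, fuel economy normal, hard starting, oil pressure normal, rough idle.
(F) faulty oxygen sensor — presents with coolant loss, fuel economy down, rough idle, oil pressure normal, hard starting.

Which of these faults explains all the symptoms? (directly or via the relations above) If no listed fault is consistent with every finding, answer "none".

B

For each candidate, compare predicted effects to what was observed:
(A) slipping clutch — hard starting yes; rough idle yes; oil pressure low yes; coolant loss yes; fuel economy normal NO
(B) vacuum leak — hard starting yes; rough idle yes; oil pressure low yes (through stalling under load → oil pressure low); coolant loss yes (through rough idle → coolant loss); fuel economy normal yes (through stalling under load → fuel economy normal)
(C) failing ignition coil — does not account for oil pressure low
(D) seized caliper — hard starting yes; rough idle NO; oil pressure low NO; coolant loss yes; fuel economy normal yes
(E) cracked intake manifold — hard starting yes; rough idle yes; oil pressure low NO; coolant loss yes; fuel economy normal yes
(F) faulty oxygen sensor — fails on oil pressure low, fuel economy normal (predicts oil pressure normal, not oil pressure low; predicts fuel economy down, not fuel economy normal)
(B) alone accounts for all the evidence.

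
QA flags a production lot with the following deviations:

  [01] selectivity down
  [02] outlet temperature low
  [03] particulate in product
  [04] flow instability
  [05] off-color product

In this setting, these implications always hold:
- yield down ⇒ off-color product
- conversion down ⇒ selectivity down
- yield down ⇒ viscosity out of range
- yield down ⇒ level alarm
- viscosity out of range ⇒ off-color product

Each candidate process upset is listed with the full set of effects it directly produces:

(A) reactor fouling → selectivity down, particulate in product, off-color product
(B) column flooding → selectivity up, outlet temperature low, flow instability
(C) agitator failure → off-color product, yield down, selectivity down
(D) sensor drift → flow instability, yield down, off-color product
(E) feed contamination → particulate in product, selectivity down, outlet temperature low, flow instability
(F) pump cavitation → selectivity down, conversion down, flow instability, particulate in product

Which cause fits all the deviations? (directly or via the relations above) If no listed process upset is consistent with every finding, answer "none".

none

Per-candidate check:
(A) reactor fouling — selectivity down +; outlet temperature low -; particulate in product +; flow instability -; off-color product +
(B) column flooding — selectivity down -; outlet temperature low +; particulate in product -; flow instability +; off-color product -
(C) agitator failure — selectivity down +; outlet temperature low -; particulate in product -; flow instability -; off-color product +
(D) sensor drift — does not account for selectivity down, outlet temperature low, particulate in product
(E) feed contamination — selectivity down +; outlet temperature low +; particulate in product +; flow instability +; off-color product -
(F) pump cavitation — does not account for outlet temperature low, off-color product
No candidate is consistent with all observations.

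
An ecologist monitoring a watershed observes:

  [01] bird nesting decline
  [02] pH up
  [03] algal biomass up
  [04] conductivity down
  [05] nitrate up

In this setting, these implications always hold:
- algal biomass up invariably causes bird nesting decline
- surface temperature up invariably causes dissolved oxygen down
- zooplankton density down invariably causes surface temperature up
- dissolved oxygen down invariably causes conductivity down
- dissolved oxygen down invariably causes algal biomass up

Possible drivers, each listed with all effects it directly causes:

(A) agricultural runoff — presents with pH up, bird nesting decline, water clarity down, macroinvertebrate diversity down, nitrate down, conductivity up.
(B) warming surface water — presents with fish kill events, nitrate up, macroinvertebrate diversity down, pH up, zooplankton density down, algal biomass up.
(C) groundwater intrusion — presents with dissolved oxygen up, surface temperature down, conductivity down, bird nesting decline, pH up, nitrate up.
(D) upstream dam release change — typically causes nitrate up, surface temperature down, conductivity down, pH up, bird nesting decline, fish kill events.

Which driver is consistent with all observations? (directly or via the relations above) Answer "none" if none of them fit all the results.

B

Checking each candidate against the observations:
(A) agricultural runoff — bird nesting decline ✓; pH up ✓; algal biomass up ✗; conductivity down ✗; nitrate up ✗
(B) warming surface water — bird nesting decline ✓ (through algal biomass up → bird nesting decline); pH up ✓; algal biomass up ✓; conductivity down ✓ (through zooplankton density down → surface temperature up → dissolved oxygen down → conductivity down); nitrate up ✓
(C) groundwater intrusion — does not account for algal biomass up
(D) upstream dam release change — bird nesting decline ✓; pH up ✓; algal biomass up ✗; conductivity down ✓; nitrate up ✓
Only (B) is consistent with every observation.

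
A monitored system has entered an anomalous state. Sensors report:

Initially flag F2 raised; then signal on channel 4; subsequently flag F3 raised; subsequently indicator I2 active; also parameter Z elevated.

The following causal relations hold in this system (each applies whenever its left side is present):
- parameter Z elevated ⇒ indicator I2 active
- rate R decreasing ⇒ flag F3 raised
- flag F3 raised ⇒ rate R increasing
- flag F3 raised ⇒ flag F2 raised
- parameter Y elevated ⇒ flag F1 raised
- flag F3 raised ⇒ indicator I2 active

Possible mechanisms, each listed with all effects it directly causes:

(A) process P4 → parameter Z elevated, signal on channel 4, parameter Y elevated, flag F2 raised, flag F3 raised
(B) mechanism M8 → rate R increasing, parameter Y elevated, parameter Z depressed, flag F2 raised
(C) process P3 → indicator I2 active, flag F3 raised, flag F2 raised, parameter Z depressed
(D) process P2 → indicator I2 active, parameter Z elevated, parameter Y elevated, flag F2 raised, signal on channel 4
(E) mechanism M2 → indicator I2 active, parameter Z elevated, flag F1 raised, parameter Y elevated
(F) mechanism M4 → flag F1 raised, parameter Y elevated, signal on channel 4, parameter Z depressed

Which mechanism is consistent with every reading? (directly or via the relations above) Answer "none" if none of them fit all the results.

A

Per-candidate check:
(A) process P4 — accounts for every observation (indicator I2 active by flag F3 raised → indicator I2 active)
(B) mechanism M8 — flag F2 raised +; signal on channel 4 -; flag F3 raised -; indicator I2 active -; parameter Z elevated -
(C) process P3 — flag F2 raised +; signal on channel 4 -; flag F3 raised +; indicator I2 active +; parameter Z elevated -
(D) process P2 — flag F2 raised +; signal on channel 4 +; flag F3 raised -; indicator I2 active +; parameter Z elevated +
(E) mechanism M2 — flag F2 raised -; signal on channel 4 -; flag F3 raised -; indicator I2 active +; parameter Z elevated +
(F) mechanism M4 — fails on flag F2 raised, flag F3 raised, indicator I2 active, parameter Z elevated (predicts parameter Z depressed, not parameter Z elevated)
Only (A) is consistent with every observation.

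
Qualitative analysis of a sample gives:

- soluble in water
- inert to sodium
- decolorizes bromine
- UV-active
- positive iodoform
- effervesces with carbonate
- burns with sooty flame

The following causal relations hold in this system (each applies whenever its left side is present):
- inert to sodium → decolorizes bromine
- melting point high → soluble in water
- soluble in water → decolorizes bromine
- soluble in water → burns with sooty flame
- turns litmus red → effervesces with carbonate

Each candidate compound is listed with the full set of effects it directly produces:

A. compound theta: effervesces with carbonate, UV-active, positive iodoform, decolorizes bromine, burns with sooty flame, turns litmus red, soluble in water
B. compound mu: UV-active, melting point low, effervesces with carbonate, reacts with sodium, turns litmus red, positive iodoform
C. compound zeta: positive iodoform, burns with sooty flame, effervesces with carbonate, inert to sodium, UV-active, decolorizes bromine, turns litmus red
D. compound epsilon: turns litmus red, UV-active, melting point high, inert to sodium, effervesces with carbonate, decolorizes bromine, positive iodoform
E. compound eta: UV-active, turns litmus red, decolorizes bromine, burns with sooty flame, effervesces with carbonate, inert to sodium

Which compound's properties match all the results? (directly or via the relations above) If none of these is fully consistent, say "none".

D

Per-candidate check:
(A) compound theta — soluble in water +; inert to sodium -; decolorizes bromine +; UV-active +; positive iodoform +; effervesces with carbonate +; burns with sooty flame +
(B) compound mu — soluble in water -; inert to sodium -; decolorizes bromine -; UV-active +; positive iodoform +; effervesces with carbonate +; burns with sooty flame -
(C) compound zeta — soluble in water -; inert to sodium +; decolorizes bromine +; UV-active +; positive iodoform +; effervesces with carbonate +; burns with sooty flame +
(D) compound epsilon — soluble in water + (through melting point high → soluble in water); inert to sodium +; decolorizes bromine +; UV-active +; positive iodoform +; effervesces with carbonate +; burns with sooty flame + (through melting point high → soluble in water → burns with sooty flame)
(E) compound eta — soluble in water -; inert to sodium +; decolorizes bromine +; UV-active +; positive iodoform -; effervesces with carbonate +; burns with sooty flame +
(D) is the only candidate with no mismatches.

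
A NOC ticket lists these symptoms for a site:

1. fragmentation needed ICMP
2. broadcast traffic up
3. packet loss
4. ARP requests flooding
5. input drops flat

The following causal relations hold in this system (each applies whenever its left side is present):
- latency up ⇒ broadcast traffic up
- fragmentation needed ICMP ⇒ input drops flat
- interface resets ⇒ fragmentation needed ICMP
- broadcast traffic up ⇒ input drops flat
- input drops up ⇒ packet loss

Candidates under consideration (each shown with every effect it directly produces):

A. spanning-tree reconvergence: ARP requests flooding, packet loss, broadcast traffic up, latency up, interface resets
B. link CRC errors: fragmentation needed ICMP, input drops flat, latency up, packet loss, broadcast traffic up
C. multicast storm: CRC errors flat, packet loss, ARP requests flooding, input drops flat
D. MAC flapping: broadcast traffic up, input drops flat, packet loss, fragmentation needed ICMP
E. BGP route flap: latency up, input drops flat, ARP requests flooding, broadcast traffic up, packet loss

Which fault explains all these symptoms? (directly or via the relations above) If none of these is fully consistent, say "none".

Testing each hypothesis:
(A) spanning-tree reconvergence — fragmentation needed ICMP yes (through interface resets → fragmentation needed ICMP); broadcast traffic up yes; packet loss yes; ARP requests flooding yes; input drops flat yes (through broadcast traffic up → input drops flat)
(B) link CRC errors — fragmentation needed ICMP yes; broadcast traffic up yes; packet loss yes; ARP requests flooding NO; input drops flat yes
(C) multicast storm — fragmentation needed ICMP NO; broadcast traffic up NO; packet loss yes; ARP requests flooding yes; input drops flat yes
(D) MAC flapping — fragmentation needed ICMP yes; broadcast traffic up yes; packet loss yes; ARP requests flooding NO; input drops flat yes
(E) BGP route flap — does not account for fragmentation needed ICMP
Only (A) is consistent with every observation.

A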